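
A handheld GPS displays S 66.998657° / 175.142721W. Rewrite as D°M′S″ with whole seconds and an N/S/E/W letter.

Latitude: whole degrees 66; 59.91942′ → 59′ and 55.17″
Longitude: 0.142721 × 60 = 8.56326′ → 8′, remainder × 60 = 33.80″

66°59′55″ S, 175°08′34″ W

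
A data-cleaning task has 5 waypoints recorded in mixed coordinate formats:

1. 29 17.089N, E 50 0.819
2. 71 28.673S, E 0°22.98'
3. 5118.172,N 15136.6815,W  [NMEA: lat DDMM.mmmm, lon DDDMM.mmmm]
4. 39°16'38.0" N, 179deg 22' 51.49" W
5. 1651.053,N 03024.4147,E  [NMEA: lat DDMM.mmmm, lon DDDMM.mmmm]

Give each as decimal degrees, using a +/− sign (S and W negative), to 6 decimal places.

Point 1:
  φ: 29 + 17.089/60 = 29.2848167
  N ⇒ keep positive
  Longitude: 50 + 0.819/60 = 50.0136500
  E ⇒ keep positive
Point 2:
  Latitude: 28.673′ = 0.477883°; total 71.4778833
  S → negative
  Longitude: 22.98′ = 0.383000°; total 0.3830000
  E → positive
Point 3:
  Lat: split at 2 digits → 51° and 18.172′; 51 + 18.172/60 = 51.3028667
  N → positive
  Lon: split at 3 digits → 151° and 36.6815′; 151 + 36.6815/60 = 151.6113583
  W → negative
Point 4:
  φ: 39° + 16/60 + 38/3600 = 39 + 0.266667 + 0.010556 = 39.2772222
  N ⇒ keep positive
  λ: 22′ + 51.49″ = 22.85817′; 179 + 22.85817/60 = 179.3809694
  W → negative
Point 5:
  Lat: degrees = first 2 digits = 16, minutes = 51.053; 16 + 51.053/60 = 16.8508833
  N → positive
  λ: degrees = first 3 digits = 30, minutes = 24.4147; 30 + 24.4147/60 = 30.4069117
  E → positive

1. 29.284817, 50.013650
2. -71.477883, 0.383000
3. 51.302867, -151.611358
4. 39.277222, -179.380969
5. 16.850883, 30.406912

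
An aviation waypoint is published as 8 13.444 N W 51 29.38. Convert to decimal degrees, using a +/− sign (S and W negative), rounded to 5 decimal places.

8.22407, -51.48967

Lat: 13.444′ = 0.224067°; total 8.224067
N → positive
Longitude: 29.38′ = 0.489667°; total 51.489667
hemisphere W, so the sign is −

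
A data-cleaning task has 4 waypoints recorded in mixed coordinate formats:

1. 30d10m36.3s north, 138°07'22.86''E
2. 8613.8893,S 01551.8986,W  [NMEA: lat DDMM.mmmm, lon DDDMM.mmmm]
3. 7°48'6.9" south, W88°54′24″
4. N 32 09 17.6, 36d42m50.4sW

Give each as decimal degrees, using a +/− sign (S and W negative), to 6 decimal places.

Point 1:
  φ: 30° + 10/60 + 36.3/3600 = 30 + 0.166667 + 0.010083 = 30.1767500
  N → positive
  λ: 7′ + 22.86″ = 7.38100′; 138 + 7.38100/60 = 138.1230167
  E → positive
Point 2:
  φ: split at 2 digits → 86° and 13.8893′; 86 + 13.8893/60 = 86.2314883
  S ⇒ negate
  λ: degrees = first 3 digits = 15, minutes = 51.8986; 15 + 51.8986/60 = 15.8649767
  hemisphere W, so the sign is −
Point 3:
  φ: 7° + 48/60 + 6.9/3600 = 7 + 0.800000 + 0.001917 = 7.8019167
  S ⇒ negate
  λ: 88° + 54/60 + 24/3600 = 88 + 0.900000 + 0.006667 = 88.9066667
  W ⇒ negate
Point 4:
  Latitude: 32 + 9/60 + 17.6/3600 = 32.1548889
  N ⇒ keep positive
  Lon: 36 + 42/60 + 50.4/3600 = 36.7140000
  W → negative

1. 30.176750, 138.123017
2. -86.231488, -15.864977
3. -7.801917, -88.906667
4. 32.154889, -36.714000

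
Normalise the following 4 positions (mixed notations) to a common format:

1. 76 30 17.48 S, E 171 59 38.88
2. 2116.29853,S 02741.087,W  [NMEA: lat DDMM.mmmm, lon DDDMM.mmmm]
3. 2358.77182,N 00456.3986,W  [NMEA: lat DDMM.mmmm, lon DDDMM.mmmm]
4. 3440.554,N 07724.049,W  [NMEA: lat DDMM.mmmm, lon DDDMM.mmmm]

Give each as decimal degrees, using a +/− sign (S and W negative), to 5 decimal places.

1. -76.50486, 171.99413
2. -21.27164, -27.68478
3. 23.97953, -4.93998
4. 34.67590, -77.40082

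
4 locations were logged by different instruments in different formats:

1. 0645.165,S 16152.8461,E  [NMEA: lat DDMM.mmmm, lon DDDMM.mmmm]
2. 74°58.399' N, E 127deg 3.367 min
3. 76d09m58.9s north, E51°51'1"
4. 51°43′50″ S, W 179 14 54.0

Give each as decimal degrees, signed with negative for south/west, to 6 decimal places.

1. -6.752750, 161.880768
2. 74.973317, 127.056117
3. 76.166361, 51.850278
4. -51.730556, -179.248333

Point 1:
  Lat: degrees = first 2 digits = 6, minutes = 45.165; 6 + 45.165/60 = 6.7527500
  S → negative
  Longitude: degrees = first 3 digits = 161, minutes = 52.8461; 161 + 52.8461/60 = 161.8807683
  E ⇒ keep positive
Point 2:
  φ: 74 + 58.399/60 = 74.9733167
  N → positive
  λ: 127 + 3.367/60 = 127.0561167
  E → positive
Point 3:
  φ: 9′ + 58.9″ = 9.98167′; 76 + 9.98167/60 = 76.1663611
  N → positive
  Longitude: 51′ + 1″ = 51.01667′; 51 + 51.01667/60 = 51.8502778
  E ⇒ keep positive
Point 4:
  Latitude: 43′ + 50″ = 43.83333′; 51 + 43.83333/60 = 51.7305556
  S → negative
  Longitude: 14′ + 54″ = 14.90000′; 179 + 14.90000/60 = 179.2483333
  W ⇒ negate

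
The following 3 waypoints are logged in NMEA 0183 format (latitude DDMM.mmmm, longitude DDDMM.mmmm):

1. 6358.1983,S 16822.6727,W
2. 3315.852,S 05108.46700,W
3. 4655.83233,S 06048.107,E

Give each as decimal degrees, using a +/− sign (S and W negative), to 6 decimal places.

Point 1:
  φ: split at 2 digits → 63° and 58.1983′; 63 + 58.1983/60 = 63.9699717
  S ⇒ negate
  Lon: degrees = first 3 digits = 168, minutes = 22.6727; 168 + 22.6727/60 = 168.3778783
  hemisphere W, so the sign is −
Point 2:
  Latitude: degrees = first 2 digits = 33, minutes = 15.852; 33 + 15.852/60 = 33.2642000
  S → negative
  Longitude: degrees = first 3 digits = 51, minutes = 8.467; 51 + 8.467/60 = 51.1411167
  W → negative
Point 3:
  φ: split at 2 digits → 46° and 55.83233′; 46 + 55.83233/60 = 46.9305388
  hemisphere S, so the sign is −
  Lon: degrees = first 3 digits = 60, minutes = 48.107; 60 + 48.107/60 = 60.8017833
  E → positive

1. -63.969972, -168.377878
2. -33.264200, -51.141117
3. -46.930539, 60.801783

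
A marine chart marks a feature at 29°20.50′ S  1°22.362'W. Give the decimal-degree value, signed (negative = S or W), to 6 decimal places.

φ: 20.5′ = 0.341667°; total 29.3416667
S → negative
λ: 22.362′ = 0.372700°; total 1.3727000
hemisphere W, so the sign is −

-29.341667, -1.372700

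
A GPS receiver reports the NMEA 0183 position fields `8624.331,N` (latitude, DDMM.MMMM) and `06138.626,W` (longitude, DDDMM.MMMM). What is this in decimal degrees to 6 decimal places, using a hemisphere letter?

86.405517° N, 61.643767° W

Lat: degrees = first 2 digits = 86, minutes = 24.331; 86 + 24.331/60 = 86.4055167
Lon: degrees = first 3 digits = 61, minutes = 38.626; 61 + 38.626/60 = 61.6437667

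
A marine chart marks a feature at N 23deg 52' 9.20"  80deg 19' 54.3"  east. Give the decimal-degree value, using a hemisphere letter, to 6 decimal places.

23.869222° N, 80.331750° E

φ: 23 + 52/60 + 9.2/3600 = 23.8692222
Lon: 80° + 19/60 + 54.3/3600 = 80 + 0.316667 + 0.015083 = 80.3317500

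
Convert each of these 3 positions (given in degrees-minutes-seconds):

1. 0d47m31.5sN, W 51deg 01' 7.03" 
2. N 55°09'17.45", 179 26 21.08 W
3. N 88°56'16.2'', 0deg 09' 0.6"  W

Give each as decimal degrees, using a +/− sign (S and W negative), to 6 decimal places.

Point 1:
  Latitude: 47′ + 31.5″ = 47.52500′; 0 + 47.52500/60 = 0.7920833
  N → positive
  λ: 51 + 1/60 + 7.03/3600 = 51.0186194
  W ⇒ negate
Point 2:
  Lat: 9′ + 17.45″ = 9.29083′; 55 + 9.29083/60 = 55.1548472
  N → positive
  Longitude: 179° + 26/60 + 21.08/3600 = 179 + 0.433333 + 0.005856 = 179.4391889
  W ⇒ negate
Point 3:
  Latitude: 56′ + 16.2″ = 56.27000′; 88 + 56.27000/60 = 88.9378333
  N → positive
  Lon: 0 + 9/60 + 0.6/3600 = 0.1501667
  W → negative

1. 0.792083, -51.018619
2. 55.154847, -179.439189
3. 88.937833, -0.150167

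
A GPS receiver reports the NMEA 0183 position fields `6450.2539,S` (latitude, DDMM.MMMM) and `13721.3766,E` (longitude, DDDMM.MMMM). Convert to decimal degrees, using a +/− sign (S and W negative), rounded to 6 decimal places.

Latitude: split at 2 digits → 64° and 50.2539′; 64 + 50.2539/60 = 64.8375650
hemisphere S, so the sign is −
Longitude: degrees = first 3 digits = 137, minutes = 21.3766; 137 + 21.3766/60 = 137.3562767
E ⇒ keep positive

-64.837565, 137.356277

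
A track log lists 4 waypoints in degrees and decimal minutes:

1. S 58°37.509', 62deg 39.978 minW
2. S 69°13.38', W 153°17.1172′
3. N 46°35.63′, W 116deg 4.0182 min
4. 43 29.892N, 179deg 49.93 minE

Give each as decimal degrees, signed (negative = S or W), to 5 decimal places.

1. -58.62515, -62.66630
2. -69.22300, -153.28529
3. 46.59383, -116.06697
4. 43.49820, 179.83217

Point 1:
  φ: 37.509′ = 0.625150°; total 58.625150
  hemisphere S, so the sign is −
  Longitude: 39.978′ = 0.666300°; total 62.666300
  W → negative
Point 2:
  Latitude: 69 + 13.38/60 = 69.223000
  hemisphere S, so the sign is −
  λ: 17.1172′ = 0.285287°; total 153.285287
  hemisphere W, so the sign is −
Point 3:
  Lat: 35.63′ = 0.593833°; total 46.593833
  N ⇒ keep positive
  λ: 4.0182′ = 0.066970°; total 116.066970
  W → negative
Point 4:
  φ: 29.892′ = 0.498200°; total 43.498200
  N → positive
  Longitude: 179 + 49.93/60 = 179.832167
  E ⇒ keep positive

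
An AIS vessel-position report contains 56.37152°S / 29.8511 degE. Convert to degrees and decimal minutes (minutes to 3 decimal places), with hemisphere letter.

56° 22.291′ S, 29° 51.066′ E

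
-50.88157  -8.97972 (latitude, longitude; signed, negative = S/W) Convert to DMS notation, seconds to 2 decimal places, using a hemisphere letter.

Latitude is negative → S; |value| = 50.881570
Latitude: 0.881570 × 60 = 52.89420′ → 52′, remainder × 60 = 53.6520″
Longitude is negative → W; |value| = 8.979720
λ: whole degrees 8; 58.78320′ → 58′ and 46.9920″

50°52′53.65″ S, 8°58′46.99″ W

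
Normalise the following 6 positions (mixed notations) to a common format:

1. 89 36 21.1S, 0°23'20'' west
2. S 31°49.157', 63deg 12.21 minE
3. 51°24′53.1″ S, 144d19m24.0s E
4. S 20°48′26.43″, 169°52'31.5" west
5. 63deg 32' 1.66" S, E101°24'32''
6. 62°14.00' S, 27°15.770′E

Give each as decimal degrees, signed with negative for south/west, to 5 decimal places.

Point 1:
  φ: 89° + 36/60 + 21.1/3600 = 89 + 0.600000 + 0.005861 = 89.605861
  S ⇒ negate
  Longitude: 0 + 23/60 + 20/3600 = 0.388889
  W → negative
Point 2:
  Lat: 49.157′ = 0.819283°; total 31.819283
  S → negative
  λ: 12.21′ = 0.203500°; total 63.203500
  E ⇒ keep positive
Point 3:
  Latitude: 24′ + 53.1″ = 24.88500′; 51 + 24.88500/60 = 51.414750
  S ⇒ negate
  Lon: 144° + 19/60 + 24/3600 = 144 + 0.316667 + 0.006667 = 144.323333
  E ⇒ keep positive
Point 4:
  Lat: 48′ + 26.43″ = 48.44050′; 20 + 48.44050/60 = 20.807342
  hemisphere S, so the sign is −
  λ: 169° + 52/60 + 31.5/3600 = 169 + 0.866667 + 0.008750 = 169.875417
  hemisphere W, so the sign is −
Point 5:
  φ: 32′ + 1.66″ = 32.02767′; 63 + 32.02767/60 = 63.533794
  S ⇒ negate
  Lon: 24′ + 32″ = 24.53333′; 101 + 24.53333/60 = 101.408889
  E ⇒ keep positive
Point 6:
  Lat: 62 + 14/60 = 62.233333
  hemisphere S, so the sign is −
  Lon: 27 + 15.77/60 = 27.262833
  E → positive

1. -89.60586, -0.38889
2. -31.81928, 63.20350
3. -51.41475, 144.32333
4. -20.80734, -169.87542
5. -63.53379, 101.40889
6. -62.23333, 27.26283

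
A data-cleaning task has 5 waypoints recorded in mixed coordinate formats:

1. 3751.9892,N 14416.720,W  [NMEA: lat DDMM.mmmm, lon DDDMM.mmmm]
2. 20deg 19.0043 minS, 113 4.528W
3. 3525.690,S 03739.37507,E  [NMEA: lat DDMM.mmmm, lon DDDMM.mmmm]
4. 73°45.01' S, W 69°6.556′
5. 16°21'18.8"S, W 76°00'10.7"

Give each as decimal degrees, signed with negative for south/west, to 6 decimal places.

1. 37.866487, -144.278667
2. -20.316738, -113.075467
3. -35.428167, 37.656251
4. -73.750167, -69.109267
5. -16.355222, -76.002972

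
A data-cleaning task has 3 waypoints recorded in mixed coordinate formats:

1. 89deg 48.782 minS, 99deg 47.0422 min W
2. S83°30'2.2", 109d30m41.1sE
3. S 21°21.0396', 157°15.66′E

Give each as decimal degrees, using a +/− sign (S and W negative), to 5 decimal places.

1. -89.81303, -99.78404
2. -83.50061, 109.51142
3. -21.35066, 157.26100

Point 1:
  Latitude: 89 + 48.782/60 = 89.813033
  S ⇒ negate
  Longitude: 99 + 47.0422/60 = 99.784037
  hemisphere W, so the sign is −
Point 2:
  Latitude: 30′ + 2.2″ = 30.03667′; 83 + 30.03667/60 = 83.500611
  S → negative
  Lon: 109° + 30/60 + 41.1/3600 = 109 + 0.500000 + 0.011417 = 109.511417
  E ⇒ keep positive
Point 3:
  Latitude: 21 + 21.0396/60 = 21.350660
  S ⇒ negate
  Lon: 157 + 15.66/60 = 157.261000
  E → positive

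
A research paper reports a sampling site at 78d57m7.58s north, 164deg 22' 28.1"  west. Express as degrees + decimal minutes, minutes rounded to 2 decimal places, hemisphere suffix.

φ: seconds/60 = 0.12633; minutes = 57 + 0.12633 = 57.1263
λ: 22 + 28.1/60 = 22.4683′

78° 57.13′ N, 164° 22.47′ W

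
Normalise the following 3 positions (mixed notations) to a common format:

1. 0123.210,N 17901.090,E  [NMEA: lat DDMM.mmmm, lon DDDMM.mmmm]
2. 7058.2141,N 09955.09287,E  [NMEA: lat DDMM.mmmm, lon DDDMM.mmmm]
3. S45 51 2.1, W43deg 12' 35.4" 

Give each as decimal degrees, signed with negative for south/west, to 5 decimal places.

Point 1:
  Lat: degrees = first 2 digits = 1, minutes = 23.21; 1 + 23.21/60 = 1.386833
  N ⇒ keep positive
  Longitude: split at 3 digits → 179° and 1.09′; 179 + 1.09/60 = 179.018167
  E ⇒ keep positive
Point 2:
  Lat: split at 2 digits → 70° and 58.2141′; 70 + 58.2141/60 = 70.970235
  N → positive
  Lon: split at 3 digits → 099° and 55.09287′; 99 + 55.09287/60 = 99.918215
  E → positive
Point 3:
  φ: 45° + 51/60 + 2.1/3600 = 45 + 0.850000 + 0.000583 = 45.850583
  S ⇒ negate
  Longitude: 12′ + 35.4″ = 12.59000′; 43 + 12.59000/60 = 43.209833
  W ⇒ negate

1. 1.38683, 179.01817
2. 70.97024, 99.91821
3. -45.85058, -43.20983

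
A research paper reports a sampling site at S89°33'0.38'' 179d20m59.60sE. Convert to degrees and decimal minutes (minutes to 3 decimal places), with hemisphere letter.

89° 33.006′ S, 179° 20.993′ E

Lat: seconds/60 = 0.00633; minutes = 33 + 0.00633 = 33.00633
λ: 20 + 59.6/60 = 20.99333′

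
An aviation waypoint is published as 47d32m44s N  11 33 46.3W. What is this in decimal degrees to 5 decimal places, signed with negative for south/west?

Lat: 47° + 32/60 + 44/3600 = 47 + 0.533333 + 0.012222 = 47.545556
N → positive
λ: 11 + 33/60 + 46.3/3600 = 11.562861
W → negative

47.54556, -11.56286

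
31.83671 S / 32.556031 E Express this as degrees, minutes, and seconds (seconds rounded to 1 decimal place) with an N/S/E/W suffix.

31°50′12.2″ S, 32°33′21.7″ E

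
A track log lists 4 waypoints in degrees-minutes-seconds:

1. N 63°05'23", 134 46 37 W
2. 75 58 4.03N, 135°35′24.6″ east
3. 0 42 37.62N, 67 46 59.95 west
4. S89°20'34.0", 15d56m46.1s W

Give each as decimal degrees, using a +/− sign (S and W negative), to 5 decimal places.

1. 63.08972, -134.77694
2. 75.96779, 135.59017
3. 0.71045, -67.78332
4. -89.34278, -15.94614

Point 1:
  Lat: 63° + 5/60 + 23/3600 = 63 + 0.083333 + 0.006389 = 63.089722
  N → positive
  Longitude: 134° + 46/60 + 37/3600 = 134 + 0.766667 + 0.010278 = 134.776944
  W → negative
Point 2:
  Lat: 75 + 58/60 + 4.03/3600 = 75.967786
  N ⇒ keep positive
  λ: 135 + 35/60 + 24.6/3600 = 135.590167
  E ⇒ keep positive
Point 3:
  Latitude: 42′ + 37.62″ = 42.62700′; 0 + 42.62700/60 = 0.710450
  N → positive
  Longitude: 67 + 46/60 + 59.95/3600 = 67.783319
  W ⇒ negate
Point 4:
  φ: 89 + 20/60 + 34/3600 = 89.342778
  S ⇒ negate
  λ: 56′ + 46.1″ = 56.76833′; 15 + 56.76833/60 = 15.946139
  W → negative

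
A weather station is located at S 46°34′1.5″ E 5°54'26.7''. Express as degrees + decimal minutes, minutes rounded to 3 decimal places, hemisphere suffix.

46° 34.025′ S, 5° 54.445′ E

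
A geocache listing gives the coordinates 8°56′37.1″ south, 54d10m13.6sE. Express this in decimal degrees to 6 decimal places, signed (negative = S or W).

-8.943639, 54.170444

φ: 8° + 56/60 + 37.1/3600 = 8 + 0.933333 + 0.010306 = 8.9436389
S ⇒ negate
Lon: 54° + 10/60 + 13.6/3600 = 54 + 0.166667 + 0.003778 = 54.1704444
E → positive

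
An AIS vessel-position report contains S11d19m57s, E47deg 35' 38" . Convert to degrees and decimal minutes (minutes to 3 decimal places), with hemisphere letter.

11° 19.950′ S, 47° 35.633′ E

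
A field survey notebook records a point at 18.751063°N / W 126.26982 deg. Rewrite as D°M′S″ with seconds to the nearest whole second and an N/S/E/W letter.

Latitude: whole degrees 18; 45.06378′ → 45′ and 3.83″
λ: 0.269820 × 60 = 16.18920′ → 16′, remainder × 60 = 11.35″

18°45′4″ N, 126°16′11″ W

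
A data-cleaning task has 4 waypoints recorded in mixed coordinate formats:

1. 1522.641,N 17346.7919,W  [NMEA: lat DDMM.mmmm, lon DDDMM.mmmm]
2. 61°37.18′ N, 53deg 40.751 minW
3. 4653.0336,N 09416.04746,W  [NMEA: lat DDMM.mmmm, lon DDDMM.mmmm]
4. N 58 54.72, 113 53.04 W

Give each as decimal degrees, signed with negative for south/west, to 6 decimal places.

Point 1:
  Lat: degrees = first 2 digits = 15, minutes = 22.641; 15 + 22.641/60 = 15.3773500
  N → positive
  Longitude: split at 3 digits → 173° and 46.7919′; 173 + 46.7919/60 = 173.7798650
  W ⇒ negate
Point 2:
  Lat: 61 + 37.18/60 = 61.6196667
  N ⇒ keep positive
  Lon: 53 + 40.751/60 = 53.6791833
  W → negative
Point 3:
  Latitude: split at 2 digits → 46° and 53.0336′; 46 + 53.0336/60 = 46.8838933
  N → positive
  Lon: degrees = first 3 digits = 94, minutes = 16.04746; 94 + 16.04746/60 = 94.2674577
  W ⇒ negate
Point 4:
  Lat: 54.72′ = 0.912000°; total 58.9120000
  N → positive
  Longitude: 113 + 53.04/60 = 113.8840000
  W → negative

1. 15.377350, -173.779865
2. 61.619667, -53.679183
3. 46.883893, -94.267458
4. 58.912000, -113.884000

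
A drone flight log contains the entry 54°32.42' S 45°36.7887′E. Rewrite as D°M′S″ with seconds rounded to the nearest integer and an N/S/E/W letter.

φ: 32.42000′ → 32′ and 0.42000 × 60 = 25.20″
Lon: fractional minutes 0.78870 × 60 = 47.32″

54°32′25″ S, 45°36′47″ E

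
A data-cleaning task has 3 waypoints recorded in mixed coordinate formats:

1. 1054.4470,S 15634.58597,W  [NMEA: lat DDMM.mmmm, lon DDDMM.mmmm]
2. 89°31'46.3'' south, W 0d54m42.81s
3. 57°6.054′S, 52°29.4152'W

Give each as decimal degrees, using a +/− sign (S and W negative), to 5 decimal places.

1. -10.90745, -156.57643
2. -89.52953, -0.91189
3. -57.10090, -52.49025

Point 1:
  φ: degrees = first 2 digits = 10, minutes = 54.447; 10 + 54.447/60 = 10.907450
  hemisphere S, so the sign is −
  Longitude: split at 3 digits → 156° and 34.58597′; 156 + 34.58597/60 = 156.576433
  hemisphere W, so the sign is −
Point 2:
  Latitude: 31′ + 46.3″ = 31.77167′; 89 + 31.77167/60 = 89.529528
  hemisphere S, so the sign is −
  Lon: 0 + 54/60 + 42.81/3600 = 0.911892
  hemisphere W, so the sign is −
Point 3:
  φ: 6.054′ = 0.100900°; total 57.100900
  hemisphere S, so the sign is −
  Lon: 52 + 29.4152/60 = 52.490253
  W ⇒ negate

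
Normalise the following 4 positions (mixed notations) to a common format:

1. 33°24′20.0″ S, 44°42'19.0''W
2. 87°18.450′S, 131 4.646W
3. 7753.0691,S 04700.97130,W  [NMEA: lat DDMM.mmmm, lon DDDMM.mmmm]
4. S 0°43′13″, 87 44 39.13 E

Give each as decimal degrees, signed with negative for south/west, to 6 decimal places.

1. -33.405556, -44.705278
2. -87.307500, -131.077433
3. -77.884485, -47.016188
4. -0.720278, 87.744203

Point 1:
  Latitude: 33 + 24/60 + 20/3600 = 33.4055556
  S ⇒ negate
  Lon: 44° + 42/60 + 19/3600 = 44 + 0.700000 + 0.005278 = 44.7052778
  hemisphere W, so the sign is −
Point 2:
  Latitude: 87 + 18.45/60 = 87.3075000
  hemisphere S, so the sign is −
  Lon: 4.646′ = 0.077433°; total 131.0774333
  W ⇒ negate
Point 3:
  Lat: degrees = first 2 digits = 77, minutes = 53.0691; 77 + 53.0691/60 = 77.8844850
  hemisphere S, so the sign is −
  Lon: degrees = first 3 digits = 47, minutes = 0.9713; 47 + 0.9713/60 = 47.0161883
  hemisphere W, so the sign is −
Point 4:
  Latitude: 43′ + 13″ = 43.21667′; 0 + 43.21667/60 = 0.7202778
  hemisphere S, so the sign is −
  Lon: 44′ + 39.13″ = 44.65217′; 87 + 44.65217/60 = 87.7442028
  E ⇒ keep positive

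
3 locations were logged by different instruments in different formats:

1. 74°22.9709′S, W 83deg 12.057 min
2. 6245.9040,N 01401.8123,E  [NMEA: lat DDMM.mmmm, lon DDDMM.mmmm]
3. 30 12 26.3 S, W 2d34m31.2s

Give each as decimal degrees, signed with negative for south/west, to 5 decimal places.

Point 1:
  φ: 74 + 22.9709/60 = 74.382848
  S → negative
  λ: 83 + 12.057/60 = 83.200950
  W ⇒ negate
Point 2:
  Latitude: degrees = first 2 digits = 62, minutes = 45.904; 62 + 45.904/60 = 62.765067
  N ⇒ keep positive
  Lon: degrees = first 3 digits = 14, minutes = 1.8123; 14 + 1.8123/60 = 14.030205
  E ⇒ keep positive
Point 3:
  φ: 30° + 12/60 + 26.3/3600 = 30 + 0.200000 + 0.007306 = 30.207306
  S ⇒ negate
  Longitude: 34′ + 31.2″ = 34.52000′; 2 + 34.52000/60 = 2.575333
  hemisphere W, so the sign is −

1. -74.38285, -83.20095
2. 62.76507, 14.03021
3. -30.20731, -2.57533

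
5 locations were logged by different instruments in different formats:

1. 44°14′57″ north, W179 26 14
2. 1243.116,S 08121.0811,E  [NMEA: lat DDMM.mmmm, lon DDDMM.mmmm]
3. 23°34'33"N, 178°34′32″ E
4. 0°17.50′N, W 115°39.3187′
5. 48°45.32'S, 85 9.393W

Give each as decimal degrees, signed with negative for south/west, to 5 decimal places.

Point 1:
  φ: 44° + 14/60 + 57/3600 = 44 + 0.233333 + 0.015833 = 44.249167
  N ⇒ keep positive
  Longitude: 179 + 26/60 + 14/3600 = 179.437222
  W → negative
Point 2:
  Lat: split at 2 digits → 12° and 43.116′; 12 + 43.116/60 = 12.718600
  S ⇒ negate
  λ: split at 3 digits → 081° and 21.0811′; 81 + 21.0811/60 = 81.351352
  E → positive
Point 3:
  φ: 23 + 34/60 + 33/3600 = 23.575833
  N → positive
  Lon: 178 + 34/60 + 32/3600 = 178.575556
  E → positive
Point 4:
  φ: 17.5′ = 0.291667°; total 0.291667
  N ⇒ keep positive
  λ: 39.3187′ = 0.655312°; total 115.655312
  W → negative
Point 5:
  Latitude: 45.32′ = 0.755333°; total 48.755333
  S ⇒ negate
  λ: 85 + 9.393/60 = 85.156550
  W ⇒ negate

1. 44.24917, -179.43722
2. -12.71860, 81.35135
3. 23.57583, 178.57556
4. 0.29167, -115.65531
5. -48.75533, -85.15655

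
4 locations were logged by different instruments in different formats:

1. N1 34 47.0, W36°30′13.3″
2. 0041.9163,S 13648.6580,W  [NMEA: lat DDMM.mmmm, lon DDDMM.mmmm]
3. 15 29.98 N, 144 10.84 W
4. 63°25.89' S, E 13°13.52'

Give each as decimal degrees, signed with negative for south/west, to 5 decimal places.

Point 1:
  φ: 34′ + 47″ = 34.78333′; 1 + 34.78333/60 = 1.579722
  N ⇒ keep positive
  Lon: 30′ + 13.3″ = 30.22167′; 36 + 30.22167/60 = 36.503694
  W ⇒ negate
Point 2:
  φ: degrees = first 2 digits = 0, minutes = 41.9163; 0 + 41.9163/60 = 0.698605
  S ⇒ negate
  Longitude: split at 3 digits → 136° and 48.658′; 136 + 48.658/60 = 136.810967
  hemisphere W, so the sign is −
Point 3:
  Latitude: 29.98′ = 0.499667°; total 15.499667
  N → positive
  Longitude: 10.84′ = 0.180667°; total 144.180667
  W → negative
Point 4:
  φ: 25.89′ = 0.431500°; total 63.431500
  hemisphere S, so the sign is −
  Longitude: 13 + 13.52/60 = 13.225333
  E → positive

1. 1.57972, -36.50369
2. -0.69861, -136.81097
3. 15.49967, -144.18067
4. -63.43150, 13.22533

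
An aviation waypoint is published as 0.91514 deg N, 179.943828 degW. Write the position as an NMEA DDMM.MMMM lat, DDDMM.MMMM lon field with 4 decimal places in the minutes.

0054.9084,N / 17956.6297,W

Latitude: fractional part 0.915140 → 54.908400 minutes
Lon: minutes = (179.943828 − 179) × 60 = 56.629680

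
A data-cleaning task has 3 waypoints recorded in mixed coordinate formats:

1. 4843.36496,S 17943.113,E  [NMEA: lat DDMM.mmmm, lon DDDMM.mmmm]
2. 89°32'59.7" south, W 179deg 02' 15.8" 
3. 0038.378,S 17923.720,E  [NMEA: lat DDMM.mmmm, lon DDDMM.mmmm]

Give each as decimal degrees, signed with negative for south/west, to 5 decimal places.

Point 1:
  Lat: split at 2 digits → 48° and 43.36496′; 48 + 43.36496/60 = 48.722749
  S ⇒ negate
  Lon: degrees = first 3 digits = 179, minutes = 43.113; 179 + 43.113/60 = 179.718550
  E ⇒ keep positive
Point 2:
  φ: 32′ + 59.7″ = 32.99500′; 89 + 32.99500/60 = 89.549917
  hemisphere S, so the sign is −
  Longitude: 2′ + 15.8″ = 2.26333′; 179 + 2.26333/60 = 179.037722
  W ⇒ negate
Point 3:
  Lat: degrees = first 2 digits = 0, minutes = 38.378; 0 + 38.378/60 = 0.639633
  S → negative
  Longitude: degrees = first 3 digits = 179, minutes = 23.72; 179 + 23.72/60 = 179.395333
  E → positive

1. -48.72275, 179.71855
2. -89.54992, -179.03772
3. -0.63963, 179.39533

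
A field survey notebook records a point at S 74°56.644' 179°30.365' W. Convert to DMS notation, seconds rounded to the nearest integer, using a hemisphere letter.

74°56′39″ S, 179°30′22″ W

φ: 56.64400′ → 56′ and 0.64400 × 60 = 38.64″
Lon: 30.36500′ → 30′ and 0.36500 × 60 = 21.90″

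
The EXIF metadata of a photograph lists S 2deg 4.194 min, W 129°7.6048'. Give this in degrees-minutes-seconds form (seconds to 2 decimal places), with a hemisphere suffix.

2°04′11.64″ S, 129°07′36.29″ W

Latitude: 4.19400′ → 4′ and 0.19400 × 60 = 11.6400″
Lon: fractional minutes 0.60480 × 60 = 36.2880″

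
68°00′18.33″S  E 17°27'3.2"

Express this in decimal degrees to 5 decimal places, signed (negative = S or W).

Lat: 68° + 0/60 + 18.33/3600 = 68 + 0.000000 + 0.005092 = 68.005092
S ⇒ negate
λ: 17° + 27/60 + 3.2/3600 = 17 + 0.450000 + 0.000889 = 17.450889
E ⇒ keep positive

-68.00509, 17.45089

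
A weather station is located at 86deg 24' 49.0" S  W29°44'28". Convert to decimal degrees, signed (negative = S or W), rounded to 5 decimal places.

-86.41361, -29.74111

Lat: 24′ + 49″ = 24.81667′; 86 + 24.81667/60 = 86.413611
S → negative
Lon: 44′ + 28″ = 44.46667′; 29 + 44.46667/60 = 29.741111
W ⇒ negate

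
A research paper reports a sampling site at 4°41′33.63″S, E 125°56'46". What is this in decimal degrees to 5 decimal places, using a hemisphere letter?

4.69268° S, 125.94611° E

φ: 41′ + 33.63″ = 41.56050′; 4 + 41.56050/60 = 4.692675
Lon: 125° + 56/60 + 46/3600 = 125 + 0.933333 + 0.012778 = 125.946111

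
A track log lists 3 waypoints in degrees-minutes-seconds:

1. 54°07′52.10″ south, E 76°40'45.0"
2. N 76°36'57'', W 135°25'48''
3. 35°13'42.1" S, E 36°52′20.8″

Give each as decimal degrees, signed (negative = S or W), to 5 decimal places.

1. -54.13114, 76.67917
2. 76.61583, -135.43000
3. -35.22836, 36.87244

Point 1:
  Lat: 7′ + 52.1″ = 7.86833′; 54 + 7.86833/60 = 54.131139
  S ⇒ negate
  Longitude: 76 + 40/60 + 45/3600 = 76.679167
  E → positive
Point 2:
  Latitude: 76 + 36/60 + 57/3600 = 76.615833
  N → positive
  Lon: 25′ + 48″ = 25.80000′; 135 + 25.80000/60 = 135.430000
  W ⇒ negate
Point 3:
  φ: 35° + 13/60 + 42.1/3600 = 35 + 0.216667 + 0.011694 = 35.228361
  S → negative
  Lon: 36 + 52/60 + 20.8/3600 = 36.872444
  E → positive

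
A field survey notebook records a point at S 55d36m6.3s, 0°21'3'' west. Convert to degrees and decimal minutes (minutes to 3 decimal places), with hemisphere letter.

55° 36.105′ S, 0° 21.050′ W

Lat: seconds/60 = 0.10500; minutes = 36 + 0.10500 = 36.10500
λ: seconds/60 = 0.05000; minutes = 21 + 0.05000 = 21.05000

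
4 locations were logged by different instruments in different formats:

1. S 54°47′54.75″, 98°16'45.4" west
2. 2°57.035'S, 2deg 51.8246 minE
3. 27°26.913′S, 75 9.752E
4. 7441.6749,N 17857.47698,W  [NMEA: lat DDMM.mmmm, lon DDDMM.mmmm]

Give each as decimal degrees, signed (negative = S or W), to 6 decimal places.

1. -54.798542, -98.279278
2. -2.950583, 2.863743
3. -27.448550, 75.162533
4. 74.694582, -178.957950

Point 1:
  φ: 47′ + 54.75″ = 47.91250′; 54 + 47.91250/60 = 54.7985417
  S ⇒ negate
  Longitude: 98° + 16/60 + 45.4/3600 = 98 + 0.266667 + 0.012611 = 98.2792778
  hemisphere W, so the sign is −
Point 2:
  Lat: 2 + 57.035/60 = 2.9505833
  S → negative
  Lon: 2 + 51.8246/60 = 2.8637433
  E ⇒ keep positive
Point 3:
  φ: 27 + 26.913/60 = 27.4485500
  hemisphere S, so the sign is −
  λ: 75 + 9.752/60 = 75.1625333
  E → positive
Point 4:
  Lat: degrees = first 2 digits = 74, minutes = 41.6749; 74 + 41.6749/60 = 74.6945817
  N ⇒ keep positive
  Longitude: degrees = first 3 digits = 178, minutes = 57.47698; 178 + 57.47698/60 = 178.9579497
  W → negative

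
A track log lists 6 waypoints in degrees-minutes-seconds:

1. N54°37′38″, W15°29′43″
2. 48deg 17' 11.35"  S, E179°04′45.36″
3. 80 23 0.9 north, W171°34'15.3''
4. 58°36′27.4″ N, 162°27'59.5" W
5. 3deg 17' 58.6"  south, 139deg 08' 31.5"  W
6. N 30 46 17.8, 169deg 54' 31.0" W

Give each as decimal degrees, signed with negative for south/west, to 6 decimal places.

1. 54.627222, -15.495278
2. -48.286486, 179.079267
3. 80.383583, -171.570917
4. 58.607611, -162.466528
5. -3.299611, -139.142083
6. 30.771611, -169.908611

Point 1:
  φ: 54 + 37/60 + 38/3600 = 54.6272222
  N ⇒ keep positive
  λ: 15 + 29/60 + 43/3600 = 15.4952778
  W ⇒ negate
Point 2:
  Latitude: 48 + 17/60 + 11.35/3600 = 48.2864861
  hemisphere S, so the sign is −
  λ: 179 + 4/60 + 45.36/3600 = 179.0792667
  E ⇒ keep positive
Point 3:
  Latitude: 80° + 23/60 + 0.9/3600 = 80 + 0.383333 + 0.000250 = 80.3835833
  N ⇒ keep positive
  Longitude: 171 + 34/60 + 15.3/3600 = 171.5709167
  hemisphere W, so the sign is −
Point 4:
  Lat: 58 + 36/60 + 27.4/3600 = 58.6076111
  N ⇒ keep positive
  Longitude: 162° + 27/60 + 59.5/3600 = 162 + 0.450000 + 0.016528 = 162.4665278
  W ⇒ negate
Point 5:
  Latitude: 3° + 17/60 + 58.6/3600 = 3 + 0.283333 + 0.016278 = 3.2996111
  S → negative
  Longitude: 139° + 8/60 + 31.5/3600 = 139 + 0.133333 + 0.008750 = 139.1420833
  W ⇒ negate
Point 6:
  Latitude: 30 + 46/60 + 17.8/3600 = 30.7716111
  N → positive
  Lon: 54′ + 31″ = 54.51667′; 169 + 54.51667/60 = 169.9086111
  W → negative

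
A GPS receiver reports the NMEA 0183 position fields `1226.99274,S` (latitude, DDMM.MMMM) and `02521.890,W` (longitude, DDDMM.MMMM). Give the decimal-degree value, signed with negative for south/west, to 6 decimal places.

Latitude: split at 2 digits → 12° and 26.99274′; 12 + 26.99274/60 = 12.4498790
S → negative
λ: degrees = first 3 digits = 25, minutes = 21.89; 25 + 21.89/60 = 25.3648333
hemisphere W, so the sign is −

-12.449879, -25.364833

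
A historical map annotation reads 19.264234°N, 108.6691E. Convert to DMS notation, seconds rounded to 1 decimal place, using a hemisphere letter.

19°15′51.2″ N, 108°40′8.8″ E

Lat: whole degrees 19; 15.85404′ → 15′ and 51.242″
λ: 0.669100 × 60 = 40.14600′ → 40′, remainder × 60 = 8.760″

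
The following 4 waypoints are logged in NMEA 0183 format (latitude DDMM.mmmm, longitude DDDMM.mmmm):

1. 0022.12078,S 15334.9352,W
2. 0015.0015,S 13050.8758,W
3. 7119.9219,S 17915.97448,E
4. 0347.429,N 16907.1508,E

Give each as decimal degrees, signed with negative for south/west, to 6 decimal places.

Point 1:
  Latitude: split at 2 digits → 00° and 22.12078′; 0 + 22.12078/60 = 0.3686797
  S ⇒ negate
  Lon: split at 3 digits → 153° and 34.9352′; 153 + 34.9352/60 = 153.5822533
  W ⇒ negate
Point 2:
  φ: degrees = first 2 digits = 0, minutes = 15.0015; 0 + 15.0015/60 = 0.2500250
  hemisphere S, so the sign is −
  λ: split at 3 digits → 130° and 50.8758′; 130 + 50.8758/60 = 130.8479300
  hemisphere W, so the sign is −
Point 3:
  Latitude: split at 2 digits → 71° and 19.9219′; 71 + 19.9219/60 = 71.3320317
  S → negative
  Longitude: degrees = first 3 digits = 179, minutes = 15.97448; 179 + 15.97448/60 = 179.2662413
  E → positive
Point 4:
  Latitude: split at 2 digits → 03° and 47.429′; 3 + 47.429/60 = 3.7904833
  N ⇒ keep positive
  Lon: degrees = first 3 digits = 169, minutes = 7.1508; 169 + 7.1508/60 = 169.1191800
  E → positive

1. -0.368680, -153.582253
2. -0.250025, -130.847930
3. -71.332032, 179.266241
4. 3.790483, 169.119180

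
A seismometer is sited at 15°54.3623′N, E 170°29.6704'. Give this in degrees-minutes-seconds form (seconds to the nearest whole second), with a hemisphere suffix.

15°54′22″ N, 170°29′40″ E

Lat: 54.36230′ → 54′ and 0.36230 × 60 = 21.74″
Lon: fractional minutes 0.67040 × 60 = 40.22″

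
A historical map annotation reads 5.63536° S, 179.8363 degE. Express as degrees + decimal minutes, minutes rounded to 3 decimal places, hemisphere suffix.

5° 38.122′ S, 179° 50.178′ E

Latitude: 5° + 0.635360 × 60 = 5° 38.12160′
Longitude: minutes = (179.836300 − 179) × 60 = 50.17800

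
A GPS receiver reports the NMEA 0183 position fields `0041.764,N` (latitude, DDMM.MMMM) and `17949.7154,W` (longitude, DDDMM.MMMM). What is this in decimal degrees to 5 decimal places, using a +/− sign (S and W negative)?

0.69607, -179.82859

Latitude: split at 2 digits → 00° and 41.764′; 0 + 41.764/60 = 0.696067
N ⇒ keep positive
Lon: split at 3 digits → 179° and 49.7154′; 179 + 49.7154/60 = 179.828590
W → negative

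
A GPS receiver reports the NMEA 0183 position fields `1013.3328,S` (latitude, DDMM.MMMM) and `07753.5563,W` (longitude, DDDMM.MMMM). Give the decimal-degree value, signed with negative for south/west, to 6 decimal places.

Latitude: split at 2 digits → 10° and 13.3328′; 10 + 13.3328/60 = 10.2222133
S → negative
Longitude: degrees = first 3 digits = 77, minutes = 53.5563; 77 + 53.5563/60 = 77.8926050
hemisphere W, so the sign is −

-10.222213, -77.892605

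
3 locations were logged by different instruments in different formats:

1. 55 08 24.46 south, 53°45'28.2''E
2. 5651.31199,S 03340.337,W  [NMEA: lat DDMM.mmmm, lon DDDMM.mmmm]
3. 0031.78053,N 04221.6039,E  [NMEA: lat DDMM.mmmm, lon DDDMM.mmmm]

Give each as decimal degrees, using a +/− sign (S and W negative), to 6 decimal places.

Point 1:
  Lat: 8′ + 24.46″ = 8.40767′; 55 + 8.40767/60 = 55.1401278
  S ⇒ negate
  Longitude: 53° + 45/60 + 28.2/3600 = 53 + 0.750000 + 0.007833 = 53.7578333
  E → positive
Point 2:
  φ: degrees = first 2 digits = 56, minutes = 51.31199; 56 + 51.31199/60 = 56.8551998
  hemisphere S, so the sign is −
  λ: split at 3 digits → 033° and 40.337′; 33 + 40.337/60 = 33.6722833
  hemisphere W, so the sign is −
Point 3:
  Lat: degrees = first 2 digits = 0, minutes = 31.78053; 0 + 31.78053/60 = 0.5296755
  N → positive
  Longitude: split at 3 digits → 042° and 21.6039′; 42 + 21.6039/60 = 42.3600650
  E → positive

1. -55.140128, 53.757833
2. -56.855200, -33.672283
3. 0.529676, 42.360065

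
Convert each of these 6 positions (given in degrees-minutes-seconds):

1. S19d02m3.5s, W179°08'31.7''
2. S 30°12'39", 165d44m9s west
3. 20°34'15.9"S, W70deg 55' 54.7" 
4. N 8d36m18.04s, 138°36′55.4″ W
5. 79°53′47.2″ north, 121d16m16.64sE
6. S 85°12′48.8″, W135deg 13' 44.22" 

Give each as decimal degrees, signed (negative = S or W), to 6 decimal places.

1. -19.034306, -179.142139
2. -30.210833, -165.735833
3. -20.571083, -70.931861
4. 8.605011, -138.615389
5. 79.896444, 121.271289
6. -85.213556, -135.228950

Point 1:
  φ: 2′ + 3.5″ = 2.05833′; 19 + 2.05833/60 = 19.0343056
  hemisphere S, so the sign is −
  Longitude: 179° + 8/60 + 31.7/3600 = 179 + 0.133333 + 0.008806 = 179.1421389
  hemisphere W, so the sign is −
Point 2:
  φ: 30° + 12/60 + 39/3600 = 30 + 0.200000 + 0.010833 = 30.2108333
  S ⇒ negate
  Longitude: 165 + 44/60 + 9/3600 = 165.7358333
  W → negative
Point 3:
  Latitude: 34′ + 15.9″ = 34.26500′; 20 + 34.26500/60 = 20.5710833
  S ⇒ negate
  Longitude: 70° + 55/60 + 54.7/3600 = 70 + 0.916667 + 0.015194 = 70.9318611
  W → negative
Point 4:
  φ: 36′ + 18.04″ = 36.30067′; 8 + 36.30067/60 = 8.6050111
  N → positive
  Longitude: 138 + 36/60 + 55.4/3600 = 138.6153889
  W → negative
Point 5:
  Latitude: 79 + 53/60 + 47.2/3600 = 79.8964444
  N → positive
  λ: 16′ + 16.64″ = 16.27733′; 121 + 16.27733/60 = 121.2712889
  E ⇒ keep positive
Point 6:
  φ: 85° + 12/60 + 48.8/3600 = 85 + 0.200000 + 0.013556 = 85.2135556
  S → negative
  Longitude: 135° + 13/60 + 44.22/3600 = 135 + 0.216667 + 0.012283 = 135.2289500
  W → negative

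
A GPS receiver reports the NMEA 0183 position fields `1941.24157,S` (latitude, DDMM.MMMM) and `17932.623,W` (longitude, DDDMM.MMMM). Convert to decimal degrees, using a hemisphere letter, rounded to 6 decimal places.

19.687360° S, 179.543717° W

Latitude: split at 2 digits → 19° and 41.24157′; 19 + 41.24157/60 = 19.6873595
λ: degrees = first 3 digits = 179, minutes = 32.623; 179 + 32.623/60 = 179.5437167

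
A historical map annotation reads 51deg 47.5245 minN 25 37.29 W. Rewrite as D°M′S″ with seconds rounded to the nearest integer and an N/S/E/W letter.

Latitude: fractional minutes 0.52450 × 60 = 31.47″
λ: 37.29000′ → 37′ and 0.29000 × 60 = 17.40″

51°47′31″ N, 25°37′17″ W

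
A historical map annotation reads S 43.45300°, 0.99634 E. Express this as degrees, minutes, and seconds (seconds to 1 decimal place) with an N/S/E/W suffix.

φ: 0.453000 × 60 = 27.18000′ → 27′, remainder × 60 = 10.800″
Lon: 0.996340 × 60 = 59.78040′ → 59′, remainder × 60 = 46.824″

43°27′10.8″ S, 0°59′46.8″ E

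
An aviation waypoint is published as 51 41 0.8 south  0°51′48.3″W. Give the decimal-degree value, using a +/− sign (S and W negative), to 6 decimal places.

-51.683556, -0.863417

φ: 51 + 41/60 + 0.8/3600 = 51.6835556
S → negative
λ: 0° + 51/60 + 48.3/3600 = 0 + 0.850000 + 0.013417 = 0.8634167
W → negative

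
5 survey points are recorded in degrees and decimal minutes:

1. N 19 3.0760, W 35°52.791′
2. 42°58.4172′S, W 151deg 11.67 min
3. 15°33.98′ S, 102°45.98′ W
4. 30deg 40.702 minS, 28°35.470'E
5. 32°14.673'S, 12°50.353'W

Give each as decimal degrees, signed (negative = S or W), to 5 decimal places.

1. 19.05127, -35.87985
2. -42.97362, -151.19450
3. -15.56633, -102.76633
4. -30.67837, 28.59117
5. -32.24455, -12.83922

Point 1:
  φ: 19 + 3.076/60 = 19.051267
  N ⇒ keep positive
  Lon: 52.791′ = 0.879850°; total 35.879850
  hemisphere W, so the sign is −
Point 2:
  Latitude: 42 + 58.4172/60 = 42.973620
  hemisphere S, so the sign is −
  λ: 11.67′ = 0.194500°; total 151.194500
  hemisphere W, so the sign is −
Point 3:
  φ: 33.98′ = 0.566333°; total 15.566333
  S ⇒ negate
  λ: 102 + 45.98/60 = 102.766333
  W ⇒ negate
Point 4:
  Latitude: 40.702′ = 0.678367°; total 30.678367
  hemisphere S, so the sign is −
  λ: 28 + 35.47/60 = 28.591167
  E ⇒ keep positive
Point 5:
  φ: 14.673′ = 0.244550°; total 32.244550
  S → negative
  Longitude: 50.353′ = 0.839217°; total 12.839217
  W → negative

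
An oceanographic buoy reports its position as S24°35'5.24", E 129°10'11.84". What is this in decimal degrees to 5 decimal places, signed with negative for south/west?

-24.58479, 129.16996

φ: 24 + 35/60 + 5.24/3600 = 24.584789
S ⇒ negate
λ: 129° + 10/60 + 11.84/3600 = 129 + 0.166667 + 0.003289 = 129.169956
E → positive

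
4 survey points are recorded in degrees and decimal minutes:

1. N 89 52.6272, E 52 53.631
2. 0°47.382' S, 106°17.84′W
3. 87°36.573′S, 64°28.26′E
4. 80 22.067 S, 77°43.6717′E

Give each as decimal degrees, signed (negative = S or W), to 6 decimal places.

Point 1:
  Lat: 89 + 52.6272/60 = 89.8771200
  N ⇒ keep positive
  Longitude: 53.631′ = 0.893850°; total 52.8938500
  E ⇒ keep positive
Point 2:
  Lat: 0 + 47.382/60 = 0.7897000
  hemisphere S, so the sign is −
  λ: 106 + 17.84/60 = 106.2973333
  W → negative
Point 3:
  Latitude: 87 + 36.573/60 = 87.6095500
  S → negative
  Longitude: 64 + 28.26/60 = 64.4710000
  E → positive
Point 4:
  Latitude: 22.067′ = 0.367783°; total 80.3677833
  S ⇒ negate
  Lon: 77 + 43.6717/60 = 77.7278617
  E → positive

1. 89.877120, 52.893850
2. -0.789700, -106.297333
3. -87.609550, 64.471000
4. -80.367783, 77.727862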